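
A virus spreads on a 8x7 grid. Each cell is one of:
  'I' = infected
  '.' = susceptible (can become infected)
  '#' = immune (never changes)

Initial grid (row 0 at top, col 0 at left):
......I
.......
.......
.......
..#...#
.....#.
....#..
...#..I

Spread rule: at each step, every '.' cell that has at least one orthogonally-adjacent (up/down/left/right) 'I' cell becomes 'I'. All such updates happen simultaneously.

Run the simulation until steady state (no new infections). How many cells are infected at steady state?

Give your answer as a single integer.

Step 0 (initial): 2 infected
Step 1: +4 new -> 6 infected
Step 2: +6 new -> 12 infected
Step 3: +4 new -> 16 infected
Step 4: +4 new -> 20 infected
Step 5: +5 new -> 25 infected
Step 6: +5 new -> 30 infected
Step 7: +5 new -> 35 infected
Step 8: +3 new -> 38 infected
Step 9: +4 new -> 42 infected
Step 10: +3 new -> 45 infected
Step 11: +3 new -> 48 infected
Step 12: +2 new -> 50 infected
Step 13: +1 new -> 51 infected
Step 14: +0 new -> 51 infected

Answer: 51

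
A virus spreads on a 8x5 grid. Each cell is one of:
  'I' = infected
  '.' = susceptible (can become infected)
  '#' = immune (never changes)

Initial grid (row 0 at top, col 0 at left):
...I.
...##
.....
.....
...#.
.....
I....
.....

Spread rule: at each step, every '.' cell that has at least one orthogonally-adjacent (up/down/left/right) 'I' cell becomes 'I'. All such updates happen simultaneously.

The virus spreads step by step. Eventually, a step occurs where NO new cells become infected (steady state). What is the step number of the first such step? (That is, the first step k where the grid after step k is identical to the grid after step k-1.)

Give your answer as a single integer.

Answer: 7

Derivation:
Step 0 (initial): 2 infected
Step 1: +5 new -> 7 infected
Step 2: +6 new -> 13 infected
Step 3: +8 new -> 21 infected
Step 4: +10 new -> 31 infected
Step 5: +4 new -> 35 infected
Step 6: +2 new -> 37 infected
Step 7: +0 new -> 37 infected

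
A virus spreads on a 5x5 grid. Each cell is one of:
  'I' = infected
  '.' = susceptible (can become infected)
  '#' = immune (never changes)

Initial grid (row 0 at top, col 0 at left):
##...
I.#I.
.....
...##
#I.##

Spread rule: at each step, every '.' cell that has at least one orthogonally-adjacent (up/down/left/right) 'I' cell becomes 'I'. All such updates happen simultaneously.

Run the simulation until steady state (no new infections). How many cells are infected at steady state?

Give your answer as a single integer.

Step 0 (initial): 3 infected
Step 1: +7 new -> 10 infected
Step 2: +7 new -> 17 infected
Step 3: +0 new -> 17 infected

Answer: 17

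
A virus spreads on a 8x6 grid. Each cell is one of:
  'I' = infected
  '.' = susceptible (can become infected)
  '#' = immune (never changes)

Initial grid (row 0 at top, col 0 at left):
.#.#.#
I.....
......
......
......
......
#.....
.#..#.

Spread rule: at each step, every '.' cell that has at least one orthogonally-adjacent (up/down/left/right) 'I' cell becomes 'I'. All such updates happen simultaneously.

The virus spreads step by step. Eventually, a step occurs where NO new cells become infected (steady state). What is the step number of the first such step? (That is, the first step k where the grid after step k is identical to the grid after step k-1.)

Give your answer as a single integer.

Answer: 12

Derivation:
Step 0 (initial): 1 infected
Step 1: +3 new -> 4 infected
Step 2: +3 new -> 7 infected
Step 3: +5 new -> 12 infected
Step 4: +5 new -> 17 infected
Step 5: +6 new -> 23 infected
Step 6: +5 new -> 28 infected
Step 7: +4 new -> 32 infected
Step 8: +4 new -> 36 infected
Step 9: +3 new -> 39 infected
Step 10: +1 new -> 40 infected
Step 11: +1 new -> 41 infected
Step 12: +0 new -> 41 infected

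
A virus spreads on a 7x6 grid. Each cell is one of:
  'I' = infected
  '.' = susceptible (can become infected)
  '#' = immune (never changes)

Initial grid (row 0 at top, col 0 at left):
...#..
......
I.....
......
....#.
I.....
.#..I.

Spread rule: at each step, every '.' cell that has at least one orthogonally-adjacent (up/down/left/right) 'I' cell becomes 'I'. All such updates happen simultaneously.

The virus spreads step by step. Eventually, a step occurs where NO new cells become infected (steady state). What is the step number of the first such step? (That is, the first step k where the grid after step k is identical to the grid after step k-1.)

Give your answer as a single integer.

Step 0 (initial): 3 infected
Step 1: +9 new -> 12 infected
Step 2: +9 new -> 21 infected
Step 3: +7 new -> 28 infected
Step 4: +5 new -> 33 infected
Step 5: +3 new -> 36 infected
Step 6: +2 new -> 38 infected
Step 7: +1 new -> 39 infected
Step 8: +0 new -> 39 infected

Answer: 8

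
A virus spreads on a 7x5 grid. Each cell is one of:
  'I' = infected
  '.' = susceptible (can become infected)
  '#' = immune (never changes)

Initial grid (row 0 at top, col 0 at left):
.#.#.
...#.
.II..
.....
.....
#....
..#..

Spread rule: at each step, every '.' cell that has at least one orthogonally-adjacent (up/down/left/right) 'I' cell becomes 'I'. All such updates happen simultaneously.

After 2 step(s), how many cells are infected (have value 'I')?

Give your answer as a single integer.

Answer: 15

Derivation:
Step 0 (initial): 2 infected
Step 1: +6 new -> 8 infected
Step 2: +7 new -> 15 infected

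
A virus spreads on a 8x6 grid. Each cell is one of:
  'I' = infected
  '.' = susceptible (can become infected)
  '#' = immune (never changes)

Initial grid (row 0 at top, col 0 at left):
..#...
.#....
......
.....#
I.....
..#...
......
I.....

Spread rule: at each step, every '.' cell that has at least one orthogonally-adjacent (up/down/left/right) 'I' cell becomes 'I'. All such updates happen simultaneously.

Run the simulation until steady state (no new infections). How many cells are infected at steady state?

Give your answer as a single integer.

Step 0 (initial): 2 infected
Step 1: +5 new -> 7 infected
Step 2: +6 new -> 13 infected
Step 3: +6 new -> 19 infected
Step 4: +7 new -> 26 infected
Step 5: +8 new -> 34 infected
Step 6: +4 new -> 38 infected
Step 7: +3 new -> 41 infected
Step 8: +2 new -> 43 infected
Step 9: +1 new -> 44 infected
Step 10: +0 new -> 44 infected

Answer: 44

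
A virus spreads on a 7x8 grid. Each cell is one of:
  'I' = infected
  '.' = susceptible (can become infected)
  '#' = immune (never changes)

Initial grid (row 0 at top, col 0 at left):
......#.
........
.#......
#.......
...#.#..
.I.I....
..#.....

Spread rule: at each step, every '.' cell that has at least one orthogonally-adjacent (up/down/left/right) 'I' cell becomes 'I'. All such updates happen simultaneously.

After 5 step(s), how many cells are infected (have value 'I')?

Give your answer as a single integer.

Answer: 33

Derivation:
Step 0 (initial): 2 infected
Step 1: +6 new -> 8 infected
Step 2: +7 new -> 15 infected
Step 3: +4 new -> 19 infected
Step 4: +7 new -> 26 infected
Step 5: +7 new -> 33 infected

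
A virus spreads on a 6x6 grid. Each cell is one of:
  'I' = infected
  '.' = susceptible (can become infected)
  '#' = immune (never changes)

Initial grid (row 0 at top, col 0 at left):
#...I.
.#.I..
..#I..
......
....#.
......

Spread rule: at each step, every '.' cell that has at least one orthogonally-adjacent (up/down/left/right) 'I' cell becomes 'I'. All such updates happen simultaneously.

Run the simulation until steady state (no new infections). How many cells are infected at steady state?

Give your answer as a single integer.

Step 0 (initial): 3 infected
Step 1: +6 new -> 9 infected
Step 2: +6 new -> 15 infected
Step 3: +5 new -> 20 infected
Step 4: +6 new -> 26 infected
Step 5: +4 new -> 30 infected
Step 6: +2 new -> 32 infected
Step 7: +0 new -> 32 infected

Answer: 32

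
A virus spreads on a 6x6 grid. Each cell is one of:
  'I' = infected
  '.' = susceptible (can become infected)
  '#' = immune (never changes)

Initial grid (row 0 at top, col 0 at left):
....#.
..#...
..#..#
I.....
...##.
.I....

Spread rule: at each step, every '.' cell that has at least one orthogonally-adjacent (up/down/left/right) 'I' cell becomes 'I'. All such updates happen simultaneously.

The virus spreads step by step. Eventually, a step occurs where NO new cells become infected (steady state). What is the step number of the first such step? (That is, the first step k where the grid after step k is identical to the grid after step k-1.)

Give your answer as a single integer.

Step 0 (initial): 2 infected
Step 1: +6 new -> 8 infected
Step 2: +5 new -> 13 infected
Step 3: +4 new -> 17 infected
Step 4: +4 new -> 21 infected
Step 5: +5 new -> 26 infected
Step 6: +2 new -> 28 infected
Step 7: +1 new -> 29 infected
Step 8: +1 new -> 30 infected
Step 9: +0 new -> 30 infected

Answer: 9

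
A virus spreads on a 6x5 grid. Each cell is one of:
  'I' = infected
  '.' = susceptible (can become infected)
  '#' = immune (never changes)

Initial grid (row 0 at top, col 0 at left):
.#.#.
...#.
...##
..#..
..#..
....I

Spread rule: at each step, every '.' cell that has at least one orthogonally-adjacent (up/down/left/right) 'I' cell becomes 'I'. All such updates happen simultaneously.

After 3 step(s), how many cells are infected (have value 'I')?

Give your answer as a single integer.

Answer: 8

Derivation:
Step 0 (initial): 1 infected
Step 1: +2 new -> 3 infected
Step 2: +3 new -> 6 infected
Step 3: +2 new -> 8 infected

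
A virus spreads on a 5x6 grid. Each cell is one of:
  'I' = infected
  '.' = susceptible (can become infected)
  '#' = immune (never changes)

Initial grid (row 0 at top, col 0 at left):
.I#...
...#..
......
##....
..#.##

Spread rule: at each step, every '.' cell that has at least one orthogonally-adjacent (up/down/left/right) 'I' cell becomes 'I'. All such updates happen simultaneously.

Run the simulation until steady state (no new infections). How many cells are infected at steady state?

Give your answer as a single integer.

Answer: 21

Derivation:
Step 0 (initial): 1 infected
Step 1: +2 new -> 3 infected
Step 2: +3 new -> 6 infected
Step 3: +2 new -> 8 infected
Step 4: +2 new -> 10 infected
Step 5: +2 new -> 12 infected
Step 6: +4 new -> 16 infected
Step 7: +3 new -> 19 infected
Step 8: +2 new -> 21 infected
Step 9: +0 new -> 21 infected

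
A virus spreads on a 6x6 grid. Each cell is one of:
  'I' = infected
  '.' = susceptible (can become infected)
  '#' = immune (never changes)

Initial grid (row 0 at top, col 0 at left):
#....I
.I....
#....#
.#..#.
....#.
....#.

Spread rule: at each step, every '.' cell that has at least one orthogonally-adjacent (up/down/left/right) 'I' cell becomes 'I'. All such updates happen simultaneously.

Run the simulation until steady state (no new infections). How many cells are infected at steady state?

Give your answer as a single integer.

Answer: 26

Derivation:
Step 0 (initial): 2 infected
Step 1: +6 new -> 8 infected
Step 2: +5 new -> 13 infected
Step 3: +3 new -> 16 infected
Step 4: +2 new -> 18 infected
Step 5: +3 new -> 21 infected
Step 6: +3 new -> 24 infected
Step 7: +2 new -> 26 infected
Step 8: +0 new -> 26 infected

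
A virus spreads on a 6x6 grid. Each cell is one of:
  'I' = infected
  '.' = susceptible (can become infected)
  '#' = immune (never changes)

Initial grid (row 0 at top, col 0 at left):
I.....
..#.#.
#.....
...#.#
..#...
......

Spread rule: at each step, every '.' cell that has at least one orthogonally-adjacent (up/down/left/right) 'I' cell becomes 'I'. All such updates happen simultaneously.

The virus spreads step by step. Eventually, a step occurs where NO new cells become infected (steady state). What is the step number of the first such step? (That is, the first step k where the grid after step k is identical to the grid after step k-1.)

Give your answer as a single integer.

Step 0 (initial): 1 infected
Step 1: +2 new -> 3 infected
Step 2: +2 new -> 5 infected
Step 3: +2 new -> 7 infected
Step 4: +4 new -> 11 infected
Step 5: +5 new -> 16 infected
Step 6: +4 new -> 20 infected
Step 7: +4 new -> 24 infected
Step 8: +2 new -> 26 infected
Step 9: +3 new -> 29 infected
Step 10: +1 new -> 30 infected
Step 11: +0 new -> 30 infected

Answer: 11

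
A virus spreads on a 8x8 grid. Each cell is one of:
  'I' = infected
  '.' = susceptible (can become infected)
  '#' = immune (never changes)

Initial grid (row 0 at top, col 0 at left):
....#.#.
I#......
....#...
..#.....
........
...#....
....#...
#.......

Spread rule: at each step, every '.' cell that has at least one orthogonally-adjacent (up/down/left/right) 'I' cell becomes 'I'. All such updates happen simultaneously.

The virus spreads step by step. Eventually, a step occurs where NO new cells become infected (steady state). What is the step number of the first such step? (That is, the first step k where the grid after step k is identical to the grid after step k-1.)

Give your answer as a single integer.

Step 0 (initial): 1 infected
Step 1: +2 new -> 3 infected
Step 2: +3 new -> 6 infected
Step 3: +4 new -> 10 infected
Step 4: +5 new -> 15 infected
Step 5: +5 new -> 20 infected
Step 6: +5 new -> 25 infected
Step 7: +5 new -> 30 infected
Step 8: +8 new -> 38 infected
Step 9: +6 new -> 44 infected
Step 10: +6 new -> 50 infected
Step 11: +3 new -> 53 infected
Step 12: +2 new -> 55 infected
Step 13: +1 new -> 56 infected
Step 14: +0 new -> 56 infected

Answer: 14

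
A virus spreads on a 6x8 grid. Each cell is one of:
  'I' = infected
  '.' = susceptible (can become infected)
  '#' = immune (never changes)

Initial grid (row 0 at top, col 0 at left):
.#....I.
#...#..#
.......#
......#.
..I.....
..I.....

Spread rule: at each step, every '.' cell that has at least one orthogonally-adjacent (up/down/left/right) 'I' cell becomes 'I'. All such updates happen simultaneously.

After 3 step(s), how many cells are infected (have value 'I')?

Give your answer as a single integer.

Step 0 (initial): 3 infected
Step 1: +8 new -> 11 infected
Step 2: +10 new -> 21 infected
Step 3: +9 new -> 30 infected

Answer: 30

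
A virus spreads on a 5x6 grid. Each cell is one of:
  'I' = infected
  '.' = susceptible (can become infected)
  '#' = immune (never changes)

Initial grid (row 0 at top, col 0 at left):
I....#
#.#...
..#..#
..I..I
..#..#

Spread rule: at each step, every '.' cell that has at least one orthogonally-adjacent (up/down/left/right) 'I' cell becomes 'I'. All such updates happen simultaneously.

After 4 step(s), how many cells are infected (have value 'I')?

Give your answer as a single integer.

Step 0 (initial): 3 infected
Step 1: +4 new -> 7 infected
Step 2: +9 new -> 16 infected
Step 3: +5 new -> 21 infected
Step 4: +2 new -> 23 infected

Answer: 23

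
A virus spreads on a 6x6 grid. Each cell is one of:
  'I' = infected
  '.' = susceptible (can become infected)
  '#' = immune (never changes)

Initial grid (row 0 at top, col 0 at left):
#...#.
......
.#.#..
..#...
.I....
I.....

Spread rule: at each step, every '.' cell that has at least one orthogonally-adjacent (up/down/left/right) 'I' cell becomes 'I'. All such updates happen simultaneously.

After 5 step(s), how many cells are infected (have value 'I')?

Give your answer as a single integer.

Answer: 21

Derivation:
Step 0 (initial): 2 infected
Step 1: +4 new -> 6 infected
Step 2: +3 new -> 9 infected
Step 3: +4 new -> 13 infected
Step 4: +4 new -> 17 infected
Step 5: +4 new -> 21 infected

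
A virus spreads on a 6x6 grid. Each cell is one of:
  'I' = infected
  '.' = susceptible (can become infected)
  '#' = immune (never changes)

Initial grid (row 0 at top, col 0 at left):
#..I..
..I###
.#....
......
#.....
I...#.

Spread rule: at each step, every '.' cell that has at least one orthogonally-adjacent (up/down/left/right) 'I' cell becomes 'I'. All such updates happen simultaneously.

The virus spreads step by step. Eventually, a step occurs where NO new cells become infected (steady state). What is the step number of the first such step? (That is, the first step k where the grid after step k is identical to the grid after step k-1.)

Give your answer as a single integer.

Answer: 8

Derivation:
Step 0 (initial): 3 infected
Step 1: +5 new -> 8 infected
Step 2: +7 new -> 15 infected
Step 3: +6 new -> 21 infected
Step 4: +4 new -> 25 infected
Step 5: +2 new -> 27 infected
Step 6: +1 new -> 28 infected
Step 7: +1 new -> 29 infected
Step 8: +0 new -> 29 infected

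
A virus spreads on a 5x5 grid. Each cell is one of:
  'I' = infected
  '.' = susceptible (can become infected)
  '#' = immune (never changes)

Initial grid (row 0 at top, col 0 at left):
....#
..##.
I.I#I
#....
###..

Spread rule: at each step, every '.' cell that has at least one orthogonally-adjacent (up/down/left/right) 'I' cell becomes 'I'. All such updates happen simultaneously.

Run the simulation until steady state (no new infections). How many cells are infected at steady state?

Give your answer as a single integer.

Answer: 17

Derivation:
Step 0 (initial): 3 infected
Step 1: +5 new -> 8 infected
Step 2: +5 new -> 13 infected
Step 3: +2 new -> 15 infected
Step 4: +1 new -> 16 infected
Step 5: +1 new -> 17 infected
Step 6: +0 new -> 17 infected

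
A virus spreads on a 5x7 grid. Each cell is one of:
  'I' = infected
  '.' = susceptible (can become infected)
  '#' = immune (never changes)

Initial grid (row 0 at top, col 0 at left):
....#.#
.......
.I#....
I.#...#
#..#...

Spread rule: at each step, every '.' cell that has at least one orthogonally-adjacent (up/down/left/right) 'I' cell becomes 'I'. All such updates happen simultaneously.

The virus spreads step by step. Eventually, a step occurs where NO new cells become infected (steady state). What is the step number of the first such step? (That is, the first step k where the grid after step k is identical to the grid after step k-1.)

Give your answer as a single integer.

Step 0 (initial): 2 infected
Step 1: +3 new -> 5 infected
Step 2: +4 new -> 9 infected
Step 3: +4 new -> 13 infected
Step 4: +3 new -> 16 infected
Step 5: +3 new -> 19 infected
Step 6: +4 new -> 23 infected
Step 7: +3 new -> 26 infected
Step 8: +1 new -> 27 infected
Step 9: +1 new -> 28 infected
Step 10: +0 new -> 28 infected

Answer: 10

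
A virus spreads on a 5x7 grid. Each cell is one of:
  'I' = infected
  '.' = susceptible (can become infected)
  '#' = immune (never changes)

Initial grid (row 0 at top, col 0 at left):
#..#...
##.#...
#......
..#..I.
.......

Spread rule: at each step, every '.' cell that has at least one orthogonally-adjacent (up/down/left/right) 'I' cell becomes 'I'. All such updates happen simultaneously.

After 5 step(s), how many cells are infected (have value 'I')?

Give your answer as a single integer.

Answer: 23

Derivation:
Step 0 (initial): 1 infected
Step 1: +4 new -> 5 infected
Step 2: +6 new -> 11 infected
Step 3: +5 new -> 16 infected
Step 4: +4 new -> 20 infected
Step 5: +3 new -> 23 infected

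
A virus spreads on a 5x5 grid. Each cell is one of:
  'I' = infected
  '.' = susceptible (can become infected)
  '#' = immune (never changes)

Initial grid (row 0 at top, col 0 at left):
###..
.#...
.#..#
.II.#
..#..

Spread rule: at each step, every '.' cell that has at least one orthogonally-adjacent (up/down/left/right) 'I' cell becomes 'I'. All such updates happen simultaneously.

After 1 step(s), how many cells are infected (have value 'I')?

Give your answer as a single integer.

Answer: 6

Derivation:
Step 0 (initial): 2 infected
Step 1: +4 new -> 6 infected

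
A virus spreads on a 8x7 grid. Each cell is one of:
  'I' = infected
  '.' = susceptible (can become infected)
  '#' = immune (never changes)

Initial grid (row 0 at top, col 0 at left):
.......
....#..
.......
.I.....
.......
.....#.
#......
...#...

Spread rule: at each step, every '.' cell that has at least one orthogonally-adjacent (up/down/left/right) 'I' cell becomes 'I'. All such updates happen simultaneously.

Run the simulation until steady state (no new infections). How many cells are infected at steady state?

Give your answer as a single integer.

Answer: 52

Derivation:
Step 0 (initial): 1 infected
Step 1: +4 new -> 5 infected
Step 2: +7 new -> 12 infected
Step 3: +9 new -> 21 infected
Step 4: +9 new -> 30 infected
Step 5: +8 new -> 38 infected
Step 6: +5 new -> 43 infected
Step 7: +5 new -> 48 infected
Step 8: +3 new -> 51 infected
Step 9: +1 new -> 52 infected
Step 10: +0 new -> 52 infected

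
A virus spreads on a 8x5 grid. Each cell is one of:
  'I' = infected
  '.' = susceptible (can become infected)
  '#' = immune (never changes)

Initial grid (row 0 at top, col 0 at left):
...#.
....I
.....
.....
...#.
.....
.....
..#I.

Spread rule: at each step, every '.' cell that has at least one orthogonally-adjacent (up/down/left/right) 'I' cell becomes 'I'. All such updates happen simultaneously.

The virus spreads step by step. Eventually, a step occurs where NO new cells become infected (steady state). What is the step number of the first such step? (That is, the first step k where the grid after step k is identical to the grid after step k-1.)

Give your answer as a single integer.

Step 0 (initial): 2 infected
Step 1: +5 new -> 7 infected
Step 2: +6 new -> 13 infected
Step 3: +8 new -> 21 infected
Step 4: +8 new -> 29 infected
Step 5: +6 new -> 35 infected
Step 6: +2 new -> 37 infected
Step 7: +0 new -> 37 infected

Answer: 7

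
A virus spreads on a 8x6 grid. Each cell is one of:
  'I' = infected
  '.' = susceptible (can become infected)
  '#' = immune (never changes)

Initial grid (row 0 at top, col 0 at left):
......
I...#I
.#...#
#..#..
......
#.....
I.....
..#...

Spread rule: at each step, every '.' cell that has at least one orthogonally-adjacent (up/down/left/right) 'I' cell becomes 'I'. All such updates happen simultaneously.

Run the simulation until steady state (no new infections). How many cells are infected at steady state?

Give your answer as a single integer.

Answer: 41

Derivation:
Step 0 (initial): 3 infected
Step 1: +6 new -> 9 infected
Step 2: +6 new -> 15 infected
Step 3: +7 new -> 22 infected
Step 4: +8 new -> 30 infected
Step 5: +5 new -> 35 infected
Step 6: +4 new -> 39 infected
Step 7: +2 new -> 41 infected
Step 8: +0 new -> 41 infected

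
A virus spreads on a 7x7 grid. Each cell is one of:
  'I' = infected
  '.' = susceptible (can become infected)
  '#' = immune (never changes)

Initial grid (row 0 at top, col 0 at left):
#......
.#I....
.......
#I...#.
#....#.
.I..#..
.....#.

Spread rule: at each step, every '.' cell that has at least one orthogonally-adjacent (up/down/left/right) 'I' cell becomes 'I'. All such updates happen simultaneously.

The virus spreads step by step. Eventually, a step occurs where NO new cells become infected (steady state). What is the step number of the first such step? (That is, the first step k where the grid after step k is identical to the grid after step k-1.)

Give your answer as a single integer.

Step 0 (initial): 3 infected
Step 1: +9 new -> 12 infected
Step 2: +10 new -> 22 infected
Step 3: +7 new -> 29 infected
Step 4: +5 new -> 34 infected
Step 5: +2 new -> 36 infected
Step 6: +1 new -> 37 infected
Step 7: +1 new -> 38 infected
Step 8: +1 new -> 39 infected
Step 9: +2 new -> 41 infected
Step 10: +0 new -> 41 infected

Answer: 10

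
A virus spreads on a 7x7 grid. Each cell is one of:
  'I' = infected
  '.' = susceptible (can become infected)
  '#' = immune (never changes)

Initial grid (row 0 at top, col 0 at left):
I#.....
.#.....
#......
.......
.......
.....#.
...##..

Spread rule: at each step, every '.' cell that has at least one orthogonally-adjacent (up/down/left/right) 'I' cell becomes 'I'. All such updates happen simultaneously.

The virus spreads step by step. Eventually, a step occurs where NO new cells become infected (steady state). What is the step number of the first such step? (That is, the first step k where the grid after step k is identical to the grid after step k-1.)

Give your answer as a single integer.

Step 0 (initial): 1 infected
Step 1: +1 new -> 2 infected
Step 2: +0 new -> 2 infected

Answer: 2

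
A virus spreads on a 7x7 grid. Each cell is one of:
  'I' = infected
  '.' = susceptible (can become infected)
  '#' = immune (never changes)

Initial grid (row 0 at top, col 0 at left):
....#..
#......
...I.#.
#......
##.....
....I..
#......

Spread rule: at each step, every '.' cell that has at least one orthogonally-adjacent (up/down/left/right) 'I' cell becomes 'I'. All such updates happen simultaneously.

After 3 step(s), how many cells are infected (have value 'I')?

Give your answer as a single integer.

Answer: 33

Derivation:
Step 0 (initial): 2 infected
Step 1: +8 new -> 10 infected
Step 2: +12 new -> 22 infected
Step 3: +11 new -> 33 infected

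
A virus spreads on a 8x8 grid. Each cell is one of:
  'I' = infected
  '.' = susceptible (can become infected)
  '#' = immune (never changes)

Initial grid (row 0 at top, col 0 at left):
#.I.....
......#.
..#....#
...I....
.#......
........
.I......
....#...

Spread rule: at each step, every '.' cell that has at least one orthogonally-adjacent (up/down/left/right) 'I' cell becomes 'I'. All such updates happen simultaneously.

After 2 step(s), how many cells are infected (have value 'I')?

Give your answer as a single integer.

Answer: 28

Derivation:
Step 0 (initial): 3 infected
Step 1: +11 new -> 14 infected
Step 2: +14 new -> 28 infected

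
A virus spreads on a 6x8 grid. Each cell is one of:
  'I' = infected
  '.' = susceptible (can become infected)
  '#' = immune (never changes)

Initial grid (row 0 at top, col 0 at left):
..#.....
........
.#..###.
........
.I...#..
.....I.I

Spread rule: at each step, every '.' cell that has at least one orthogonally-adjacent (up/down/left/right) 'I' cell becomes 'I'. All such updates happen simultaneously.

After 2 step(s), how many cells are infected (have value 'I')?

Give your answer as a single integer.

Answer: 19

Derivation:
Step 0 (initial): 3 infected
Step 1: +7 new -> 10 infected
Step 2: +9 new -> 19 infected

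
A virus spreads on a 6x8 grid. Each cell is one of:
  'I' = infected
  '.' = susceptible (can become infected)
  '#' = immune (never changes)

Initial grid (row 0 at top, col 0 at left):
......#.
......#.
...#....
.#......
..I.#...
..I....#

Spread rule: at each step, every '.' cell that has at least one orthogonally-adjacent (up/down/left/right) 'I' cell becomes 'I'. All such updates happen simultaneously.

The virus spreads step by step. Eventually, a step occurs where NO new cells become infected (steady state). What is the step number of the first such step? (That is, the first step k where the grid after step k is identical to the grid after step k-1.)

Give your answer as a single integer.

Answer: 10

Derivation:
Step 0 (initial): 2 infected
Step 1: +5 new -> 7 infected
Step 2: +5 new -> 12 infected
Step 3: +5 new -> 17 infected
Step 4: +8 new -> 25 infected
Step 5: +7 new -> 32 infected
Step 6: +6 new -> 38 infected
Step 7: +2 new -> 40 infected
Step 8: +1 new -> 41 infected
Step 9: +1 new -> 42 infected
Step 10: +0 new -> 42 infected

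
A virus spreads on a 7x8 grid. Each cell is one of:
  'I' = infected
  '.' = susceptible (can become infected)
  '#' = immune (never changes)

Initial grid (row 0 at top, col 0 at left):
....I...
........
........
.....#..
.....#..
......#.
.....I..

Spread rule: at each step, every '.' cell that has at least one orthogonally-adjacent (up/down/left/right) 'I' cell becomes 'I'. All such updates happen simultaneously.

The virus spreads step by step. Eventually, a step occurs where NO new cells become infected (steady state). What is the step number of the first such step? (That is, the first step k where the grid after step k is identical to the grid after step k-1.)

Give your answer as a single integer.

Step 0 (initial): 2 infected
Step 1: +6 new -> 8 infected
Step 2: +8 new -> 16 infected
Step 3: +11 new -> 27 infected
Step 4: +10 new -> 37 infected
Step 5: +10 new -> 47 infected
Step 6: +4 new -> 51 infected
Step 7: +2 new -> 53 infected
Step 8: +0 new -> 53 infected

Answer: 8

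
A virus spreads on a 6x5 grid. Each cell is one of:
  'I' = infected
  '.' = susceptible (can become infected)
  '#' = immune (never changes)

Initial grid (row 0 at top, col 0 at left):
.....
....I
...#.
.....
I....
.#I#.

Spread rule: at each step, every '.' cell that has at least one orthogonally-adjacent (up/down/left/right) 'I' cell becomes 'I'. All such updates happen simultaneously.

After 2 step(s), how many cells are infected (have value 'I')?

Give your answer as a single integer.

Answer: 17

Derivation:
Step 0 (initial): 3 infected
Step 1: +7 new -> 10 infected
Step 2: +7 new -> 17 infected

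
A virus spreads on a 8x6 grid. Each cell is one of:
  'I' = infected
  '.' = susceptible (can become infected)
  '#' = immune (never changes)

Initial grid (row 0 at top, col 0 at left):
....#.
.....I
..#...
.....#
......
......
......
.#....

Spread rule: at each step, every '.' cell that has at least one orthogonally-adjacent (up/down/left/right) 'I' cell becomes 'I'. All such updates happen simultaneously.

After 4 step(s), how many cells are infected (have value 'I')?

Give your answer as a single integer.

Step 0 (initial): 1 infected
Step 1: +3 new -> 4 infected
Step 2: +2 new -> 6 infected
Step 3: +4 new -> 10 infected
Step 4: +4 new -> 14 infected

Answer: 14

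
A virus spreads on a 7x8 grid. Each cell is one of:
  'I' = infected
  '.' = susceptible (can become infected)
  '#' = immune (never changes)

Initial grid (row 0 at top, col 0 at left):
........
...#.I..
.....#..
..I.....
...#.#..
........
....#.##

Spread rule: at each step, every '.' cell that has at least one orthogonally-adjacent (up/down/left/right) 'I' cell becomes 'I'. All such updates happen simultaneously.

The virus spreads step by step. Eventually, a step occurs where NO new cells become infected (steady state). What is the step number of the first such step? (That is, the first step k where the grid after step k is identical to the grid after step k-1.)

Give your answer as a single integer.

Step 0 (initial): 2 infected
Step 1: +7 new -> 9 infected
Step 2: +12 new -> 21 infected
Step 3: +13 new -> 34 infected
Step 4: +8 new -> 42 infected
Step 5: +5 new -> 47 infected
Step 6: +2 new -> 49 infected
Step 7: +0 new -> 49 infected

Answer: 7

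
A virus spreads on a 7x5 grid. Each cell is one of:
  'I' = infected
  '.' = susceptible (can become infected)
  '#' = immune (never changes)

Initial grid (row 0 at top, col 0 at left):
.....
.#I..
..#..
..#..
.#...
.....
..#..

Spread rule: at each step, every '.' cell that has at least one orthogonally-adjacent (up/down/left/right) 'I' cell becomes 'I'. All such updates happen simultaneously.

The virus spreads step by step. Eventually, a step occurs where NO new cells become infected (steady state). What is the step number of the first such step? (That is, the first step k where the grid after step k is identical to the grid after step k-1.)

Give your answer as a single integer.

Answer: 10

Derivation:
Step 0 (initial): 1 infected
Step 1: +2 new -> 3 infected
Step 2: +4 new -> 7 infected
Step 3: +4 new -> 11 infected
Step 4: +3 new -> 14 infected
Step 5: +4 new -> 18 infected
Step 6: +5 new -> 23 infected
Step 7: +4 new -> 27 infected
Step 8: +2 new -> 29 infected
Step 9: +1 new -> 30 infected
Step 10: +0 new -> 30 infected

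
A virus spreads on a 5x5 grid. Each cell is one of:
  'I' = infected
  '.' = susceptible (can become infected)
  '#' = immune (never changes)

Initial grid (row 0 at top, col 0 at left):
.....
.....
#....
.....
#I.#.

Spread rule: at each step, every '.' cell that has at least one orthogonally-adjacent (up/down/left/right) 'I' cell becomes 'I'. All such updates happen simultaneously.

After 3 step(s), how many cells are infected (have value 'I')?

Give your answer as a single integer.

Step 0 (initial): 1 infected
Step 1: +2 new -> 3 infected
Step 2: +3 new -> 6 infected
Step 3: +3 new -> 9 infected

Answer: 9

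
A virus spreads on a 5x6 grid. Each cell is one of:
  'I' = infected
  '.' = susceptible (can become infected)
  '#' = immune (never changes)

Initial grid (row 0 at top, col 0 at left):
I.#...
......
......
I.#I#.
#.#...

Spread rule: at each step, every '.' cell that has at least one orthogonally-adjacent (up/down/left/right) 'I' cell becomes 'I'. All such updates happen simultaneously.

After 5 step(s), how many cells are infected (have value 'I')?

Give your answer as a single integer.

Step 0 (initial): 3 infected
Step 1: +6 new -> 9 infected
Step 2: +7 new -> 16 infected
Step 3: +5 new -> 21 infected
Step 4: +3 new -> 24 infected
Step 5: +1 new -> 25 infected

Answer: 25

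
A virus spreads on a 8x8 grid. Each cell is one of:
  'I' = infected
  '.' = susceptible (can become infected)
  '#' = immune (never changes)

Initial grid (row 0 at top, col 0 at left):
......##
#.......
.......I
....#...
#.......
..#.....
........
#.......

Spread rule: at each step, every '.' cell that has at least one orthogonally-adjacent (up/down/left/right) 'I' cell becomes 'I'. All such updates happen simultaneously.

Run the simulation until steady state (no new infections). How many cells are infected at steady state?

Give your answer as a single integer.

Answer: 57

Derivation:
Step 0 (initial): 1 infected
Step 1: +3 new -> 4 infected
Step 2: +4 new -> 8 infected
Step 3: +5 new -> 13 infected
Step 4: +6 new -> 19 infected
Step 5: +8 new -> 27 infected
Step 6: +8 new -> 35 infected
Step 7: +8 new -> 43 infected
Step 8: +5 new -> 48 infected
Step 9: +4 new -> 52 infected
Step 10: +3 new -> 55 infected
Step 11: +2 new -> 57 infected
Step 12: +0 new -> 57 infected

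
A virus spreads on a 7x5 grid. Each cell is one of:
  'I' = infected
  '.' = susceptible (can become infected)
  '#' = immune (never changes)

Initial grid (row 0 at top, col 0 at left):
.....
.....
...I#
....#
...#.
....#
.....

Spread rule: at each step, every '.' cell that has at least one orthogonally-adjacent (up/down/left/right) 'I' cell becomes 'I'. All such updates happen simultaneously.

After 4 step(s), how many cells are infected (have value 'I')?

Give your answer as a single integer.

Step 0 (initial): 1 infected
Step 1: +3 new -> 4 infected
Step 2: +5 new -> 9 infected
Step 3: +6 new -> 15 infected
Step 4: +5 new -> 20 infected

Answer: 20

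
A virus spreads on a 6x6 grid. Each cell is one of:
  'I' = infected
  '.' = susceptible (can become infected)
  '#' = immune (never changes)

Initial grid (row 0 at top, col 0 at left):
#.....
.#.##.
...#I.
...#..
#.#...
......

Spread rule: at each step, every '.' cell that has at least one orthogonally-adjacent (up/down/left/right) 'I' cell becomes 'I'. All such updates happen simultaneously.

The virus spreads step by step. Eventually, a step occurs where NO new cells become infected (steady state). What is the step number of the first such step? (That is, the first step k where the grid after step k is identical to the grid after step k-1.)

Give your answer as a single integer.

Step 0 (initial): 1 infected
Step 1: +2 new -> 3 infected
Step 2: +3 new -> 6 infected
Step 3: +4 new -> 10 infected
Step 4: +3 new -> 13 infected
Step 5: +2 new -> 15 infected
Step 6: +2 new -> 17 infected
Step 7: +4 new -> 21 infected
Step 8: +2 new -> 23 infected
Step 9: +3 new -> 26 infected
Step 10: +1 new -> 27 infected
Step 11: +1 new -> 28 infected
Step 12: +0 new -> 28 infected

Answer: 12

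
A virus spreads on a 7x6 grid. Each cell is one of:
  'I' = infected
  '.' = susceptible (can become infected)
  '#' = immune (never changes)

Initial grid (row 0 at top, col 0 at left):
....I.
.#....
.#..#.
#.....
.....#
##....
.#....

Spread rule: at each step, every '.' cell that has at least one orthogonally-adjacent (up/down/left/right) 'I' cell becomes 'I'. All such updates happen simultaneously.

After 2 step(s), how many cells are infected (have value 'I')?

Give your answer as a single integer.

Answer: 7

Derivation:
Step 0 (initial): 1 infected
Step 1: +3 new -> 4 infected
Step 2: +3 new -> 7 infected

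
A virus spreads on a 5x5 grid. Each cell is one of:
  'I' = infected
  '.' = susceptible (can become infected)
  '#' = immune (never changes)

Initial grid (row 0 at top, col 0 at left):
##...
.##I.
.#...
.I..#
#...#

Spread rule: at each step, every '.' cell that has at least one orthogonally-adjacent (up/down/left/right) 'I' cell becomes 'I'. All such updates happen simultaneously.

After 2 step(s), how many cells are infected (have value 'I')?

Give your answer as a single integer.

Step 0 (initial): 2 infected
Step 1: +6 new -> 8 infected
Step 2: +7 new -> 15 infected

Answer: 15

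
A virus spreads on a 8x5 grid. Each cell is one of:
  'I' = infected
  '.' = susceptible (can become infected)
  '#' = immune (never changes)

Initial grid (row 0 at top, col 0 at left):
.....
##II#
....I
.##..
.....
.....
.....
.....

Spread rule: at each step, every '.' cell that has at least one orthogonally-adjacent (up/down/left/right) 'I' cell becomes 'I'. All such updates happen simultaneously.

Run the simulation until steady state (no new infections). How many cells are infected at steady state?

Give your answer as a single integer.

Step 0 (initial): 3 infected
Step 1: +5 new -> 8 infected
Step 2: +5 new -> 13 infected
Step 3: +4 new -> 17 infected
Step 4: +4 new -> 21 infected
Step 5: +5 new -> 26 infected
Step 6: +4 new -> 30 infected
Step 7: +3 new -> 33 infected
Step 8: +2 new -> 35 infected
Step 9: +0 new -> 35 infected

Answer: 35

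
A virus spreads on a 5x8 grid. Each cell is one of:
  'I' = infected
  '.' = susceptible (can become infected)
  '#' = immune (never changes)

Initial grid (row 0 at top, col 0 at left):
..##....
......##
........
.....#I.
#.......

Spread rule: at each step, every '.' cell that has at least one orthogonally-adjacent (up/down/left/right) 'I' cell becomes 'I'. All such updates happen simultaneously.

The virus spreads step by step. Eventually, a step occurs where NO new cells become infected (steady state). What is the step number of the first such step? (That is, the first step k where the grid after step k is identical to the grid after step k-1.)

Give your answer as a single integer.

Answer: 10

Derivation:
Step 0 (initial): 1 infected
Step 1: +3 new -> 4 infected
Step 2: +4 new -> 8 infected
Step 3: +3 new -> 11 infected
Step 4: +5 new -> 16 infected
Step 5: +6 new -> 22 infected
Step 6: +5 new -> 27 infected
Step 7: +3 new -> 30 infected
Step 8: +3 new -> 33 infected
Step 9: +1 new -> 34 infected
Step 10: +0 new -> 34 infected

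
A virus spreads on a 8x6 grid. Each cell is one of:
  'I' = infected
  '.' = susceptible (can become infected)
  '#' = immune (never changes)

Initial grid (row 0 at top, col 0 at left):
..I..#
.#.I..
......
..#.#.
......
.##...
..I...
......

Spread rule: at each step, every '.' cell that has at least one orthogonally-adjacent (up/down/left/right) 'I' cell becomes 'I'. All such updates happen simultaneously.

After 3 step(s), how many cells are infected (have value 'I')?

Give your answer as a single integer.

Step 0 (initial): 3 infected
Step 1: +8 new -> 11 infected
Step 2: +11 new -> 22 infected
Step 3: +9 new -> 31 infected

Answer: 31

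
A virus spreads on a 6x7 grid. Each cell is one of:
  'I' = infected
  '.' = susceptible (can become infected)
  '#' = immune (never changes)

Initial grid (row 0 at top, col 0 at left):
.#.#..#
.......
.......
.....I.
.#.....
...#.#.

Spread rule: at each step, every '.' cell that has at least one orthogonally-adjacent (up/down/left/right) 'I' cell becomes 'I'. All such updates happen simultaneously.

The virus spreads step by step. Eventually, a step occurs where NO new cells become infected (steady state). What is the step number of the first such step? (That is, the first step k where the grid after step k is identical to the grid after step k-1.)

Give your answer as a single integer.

Step 0 (initial): 1 infected
Step 1: +4 new -> 5 infected
Step 2: +6 new -> 11 infected
Step 3: +8 new -> 19 infected
Step 4: +5 new -> 24 infected
Step 5: +4 new -> 28 infected
Step 6: +5 new -> 33 infected
Step 7: +2 new -> 35 infected
Step 8: +1 new -> 36 infected
Step 9: +0 new -> 36 infected

Answer: 9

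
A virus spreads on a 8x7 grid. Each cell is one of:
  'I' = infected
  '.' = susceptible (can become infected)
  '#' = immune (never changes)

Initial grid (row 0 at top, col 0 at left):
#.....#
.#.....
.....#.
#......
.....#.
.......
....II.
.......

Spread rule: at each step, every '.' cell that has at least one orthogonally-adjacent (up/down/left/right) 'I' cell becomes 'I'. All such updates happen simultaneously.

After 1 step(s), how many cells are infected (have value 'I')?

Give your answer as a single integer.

Step 0 (initial): 2 infected
Step 1: +6 new -> 8 infected

Answer: 8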